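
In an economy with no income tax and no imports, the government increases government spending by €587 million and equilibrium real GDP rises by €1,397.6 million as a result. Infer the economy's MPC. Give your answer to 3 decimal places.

Implied spending multiplier k = ΔY/ΔG = 1,397.6/587 ≈ 2.3809.
Since k = 1/(1 − MPC), MPC = 1 − 1/k = 1 − ΔG/ΔY = 1 − 587/1,397.6 ≈ 0.580.

0.580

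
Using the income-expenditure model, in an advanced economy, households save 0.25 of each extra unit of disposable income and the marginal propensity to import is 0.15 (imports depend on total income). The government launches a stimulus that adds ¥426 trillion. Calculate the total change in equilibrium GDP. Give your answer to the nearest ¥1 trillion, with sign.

+¥1,065 trillion

MPC = 1 − MPS = 1 − 0.25 = 0.75.
Government-spending multiplier = 1/(1 − c + m) = 1/(1 − 0.75 + 0.15) = 1/0.4 = 2.5.
ΔY = k × ΔG = (+¥426 trillion) / 0.4 = +¥1,065 trillion.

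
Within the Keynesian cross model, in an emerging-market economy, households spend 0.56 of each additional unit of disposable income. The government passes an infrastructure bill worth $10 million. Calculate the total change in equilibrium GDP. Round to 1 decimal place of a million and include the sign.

Expenditure multiplier = 1/(1 − MPC) = 1/(1 − 0.56) = 1/0.44 ≈ 2.273.
ΔY = k × ΔG = (+$10 million) / 0.44 ≈ +$22.7 million.

+$22.7 million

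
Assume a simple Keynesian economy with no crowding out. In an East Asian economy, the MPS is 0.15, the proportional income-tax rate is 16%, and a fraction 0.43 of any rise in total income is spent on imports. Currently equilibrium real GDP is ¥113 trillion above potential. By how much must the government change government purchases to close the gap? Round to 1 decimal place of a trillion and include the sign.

−¥80.9 trillion

MPC = 1 − MPS = 1 − 0.15 = 0.85.
Spending multiplier = 1/(1 − c(1−t) + m) = 1/(1 − 0.85×0.84 + 0.43) = 1/0.716 ≈ 1.397.
Need ΔY = −¥113 trillion, so ΔG = ΔY/k = (−¥113 trillion) × 0.716 ≈ −¥80.9 trillion.
The government should cut government purchases by ¥80.9 trillion.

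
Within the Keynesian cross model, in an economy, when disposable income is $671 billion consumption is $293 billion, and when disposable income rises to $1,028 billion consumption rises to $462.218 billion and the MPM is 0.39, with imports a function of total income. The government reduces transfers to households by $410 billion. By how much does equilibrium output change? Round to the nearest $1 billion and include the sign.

MPC = ΔC/ΔYd = (462.218 − 293)/(1,028 − 671) = 169.218/357 = 0.474.
The transfer change shifts disposable income by −$410 billion, so first-round consumption changes by c·ΔTR = 0.474 × (−$410 billion) = −$194.34 billion.
Expenditure multiplier = 1/(1 − c + m) = 1/(1 − 0.474 + 0.39) = 1/0.916 ≈ 1.092.
The transfer multiplier is c × k ≈ 0.517, so ΔY = k × (c·ΔTR) = (−$194.34 billion) / 0.916 ≈ −$212 billion.

−$212 billion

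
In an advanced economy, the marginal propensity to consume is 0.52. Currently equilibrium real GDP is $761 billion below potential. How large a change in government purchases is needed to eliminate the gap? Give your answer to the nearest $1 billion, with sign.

+$365 billion

Spending multiplier = 1/(1 − MPC) = 1/(1 − 0.52) = 1/0.48 ≈ 2.083.
Need ΔY = +$761 billion, so ΔG = ΔY/k = (+$761 billion) × 0.48 ≈ +$365 billion.
The government should increase government purchases by $365 billion.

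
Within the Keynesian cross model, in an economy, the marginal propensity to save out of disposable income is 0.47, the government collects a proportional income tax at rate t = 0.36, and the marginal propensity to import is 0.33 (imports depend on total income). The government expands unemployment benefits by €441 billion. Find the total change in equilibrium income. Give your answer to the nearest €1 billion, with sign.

+€236 billion

MPC = 1 − MPS = 1 − 0.47 = 0.53.
The transfer change shifts disposable income by +€441 billion, so first-round consumption changes by c·ΔTR = 0.53 × (+€441 billion) = +€233.73 billion.
Expenditure multiplier = 1/(1 − c(1−t) + m) = 1/(1 − 0.53×0.64 + 0.33) = 1/0.9908 ≈ 1.009.
The transfer multiplier is c × k ≈ 0.535, so ΔY = k × (c·ΔTR) = (+€233.73 billion) / 0.9908 ≈ +€236 billion.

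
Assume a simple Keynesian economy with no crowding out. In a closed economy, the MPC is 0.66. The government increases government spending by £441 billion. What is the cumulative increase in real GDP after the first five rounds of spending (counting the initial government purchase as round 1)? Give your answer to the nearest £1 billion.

£1,135 billion

Round 1 adds ΔG = £441 billion; each later round is MPC = 0.66 times the previous.
After 5 rounds: 441 + 291.06 + 192.0996 + 126.785736 + 83.67858576 = ΔG·(1 − c^5)/(1 − c) = 441 × (1 − 0.1252332576)/0.34 ≈ £1,135 billion.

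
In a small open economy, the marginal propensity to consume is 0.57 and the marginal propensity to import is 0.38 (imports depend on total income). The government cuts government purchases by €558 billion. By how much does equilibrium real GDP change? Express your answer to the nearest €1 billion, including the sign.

Government-spending multiplier = 1/(1 − c + m) = 1/(1 − 0.57 + 0.38) = 1/0.81 ≈ 1.235.
ΔY = k × ΔG = (−€558 billion) / 0.81 ≈ −€689 billion.

−€689 billion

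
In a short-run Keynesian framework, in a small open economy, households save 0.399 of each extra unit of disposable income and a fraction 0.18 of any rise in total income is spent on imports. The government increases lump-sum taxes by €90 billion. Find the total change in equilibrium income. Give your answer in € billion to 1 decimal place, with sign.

MPC = 1 − MPS = 1 − 0.399 = 0.601.
A lump-sum tax change of +€90 billion shifts disposable income by −€90 billion; first-round consumption changes by −c × ΔT = −0.601 × (+€90 billion) = −€54.09 billion.
Expenditure multiplier = 1/(1 − c + m) = 1/(1 − 0.601 + 0.18) = 1/0.579 ≈ 1.727.
The tax multiplier is −c × k ≈ −1.038, so ΔY = k × (−c·ΔT) = (−€54.09 billion) / 0.579 ≈ −€93.4 billion.

−€93.4 billion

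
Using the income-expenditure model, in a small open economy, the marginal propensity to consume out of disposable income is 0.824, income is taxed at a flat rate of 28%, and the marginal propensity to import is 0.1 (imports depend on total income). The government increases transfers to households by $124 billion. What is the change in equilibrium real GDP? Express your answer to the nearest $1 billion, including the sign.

The transfer change shifts disposable income by +$124 billion, so first-round consumption changes by c·ΔTR = 0.824 × (+$124 billion) = +$102.176 billion.
Expenditure multiplier = 1/(1 − c(1−t) + m) = 1/(1 − 0.824×0.72 + 0.1) = 1/0.50672 ≈ 1.973.
The transfer multiplier is c × k ≈ 1.626, so ΔY = k × (c·ΔTR) = (+$102.176 billion) / 0.50672 ≈ +$202 billion.

+$202 billion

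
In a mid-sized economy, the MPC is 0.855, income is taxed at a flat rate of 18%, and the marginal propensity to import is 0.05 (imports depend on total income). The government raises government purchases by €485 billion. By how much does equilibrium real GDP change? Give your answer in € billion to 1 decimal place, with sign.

+€1,390.1 billion

Expenditure multiplier = 1/(1 − c(1−t) + m) = 1/(1 − 0.855×0.82 + 0.05) = 1/0.3489 ≈ 2.866.
ΔY = k × ΔG = (+€485 billion) / 0.3489 ≈ +€1,390.1 billion.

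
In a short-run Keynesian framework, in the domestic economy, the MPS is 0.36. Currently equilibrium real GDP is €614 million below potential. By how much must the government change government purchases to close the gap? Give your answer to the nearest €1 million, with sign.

MPC = 1 − MPS = 1 − 0.36 = 0.64.
Spending multiplier = 1/(1 − MPC) = 1/(1 − 0.64) = 1/0.36 ≈ 2.778.
Need ΔY = +€614 million, so ΔG = ΔY/k = (+€614 million) × 0.36 ≈ +€221 million.
The government should increase government purchases by €221 million.

+€221 million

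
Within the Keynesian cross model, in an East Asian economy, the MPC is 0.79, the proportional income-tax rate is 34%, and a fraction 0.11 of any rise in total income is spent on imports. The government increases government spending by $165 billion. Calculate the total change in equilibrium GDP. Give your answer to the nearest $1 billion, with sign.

+$280 billion

Spending multiplier = 1/(1 − c(1−t) + m) = 1/(1 − 0.79×0.66 + 0.11) = 1/0.5886 ≈ 1.699.
ΔY = k × ΔG = (+$165 billion) / 0.5886 ≈ +$280 billion.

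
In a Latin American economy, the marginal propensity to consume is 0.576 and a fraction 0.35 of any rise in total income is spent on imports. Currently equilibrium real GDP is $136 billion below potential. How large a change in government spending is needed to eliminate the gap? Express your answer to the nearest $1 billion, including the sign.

Spending multiplier = 1/(1 − c + m) = 1/(1 − 0.576 + 0.35) = 1/0.774 ≈ 1.292.
Need ΔY = +$136 billion, so ΔG = ΔY/k = (+$136 billion) × 0.774 ≈ +$105 billion.
The government should increase government spending by $105 billion.

+$105 billion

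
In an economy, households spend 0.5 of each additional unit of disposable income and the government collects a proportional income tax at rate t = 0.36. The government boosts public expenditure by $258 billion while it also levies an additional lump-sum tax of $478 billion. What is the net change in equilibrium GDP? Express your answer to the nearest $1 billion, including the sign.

+$28 billion

Expenditure multiplier = 1/(1 − c(1−t)) = 1/(1 − 0.5×0.64) = 1/0.68 ≈ 1.471.
ΔG contributes k·ΔG = (+$258 billion) / 0.68 ≈ +$379.4 billion.
ΔT of +$478 billion changes first-round spending by −c·ΔT = −$239 billion, contributing k·(−c·ΔT) = (−$239 billion) / 0.68 ≈ −$351.5 billion.
Net ΔY = k(ΔG − c·ΔT) = (+$19 billion) / 0.68 ≈ +$28 billion.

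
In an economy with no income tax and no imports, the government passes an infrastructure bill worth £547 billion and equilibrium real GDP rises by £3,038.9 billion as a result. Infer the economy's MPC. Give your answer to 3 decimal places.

0.820

Implied spending multiplier k = ΔY/ΔG = 3,038.9/547 ≈ 5.5556.
Since k = 1/(1 − MPC), MPC = 1 − 1/k = 1 − ΔG/ΔY = 1 − 547/3,038.9 ≈ 0.820.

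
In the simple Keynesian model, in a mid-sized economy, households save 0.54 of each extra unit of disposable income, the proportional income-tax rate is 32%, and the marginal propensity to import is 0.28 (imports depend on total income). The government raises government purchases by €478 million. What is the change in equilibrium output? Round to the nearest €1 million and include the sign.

MPC = 1 − MPS = 1 − 0.54 = 0.46.
Spending multiplier = 1/(1 − c(1−t) + m) = 1/(1 − 0.46×0.68 + 0.28) = 1/0.9672 ≈ 1.034.
ΔY = k × ΔG = (+€478 million) / 0.9672 ≈ +€494 million.

+€494 million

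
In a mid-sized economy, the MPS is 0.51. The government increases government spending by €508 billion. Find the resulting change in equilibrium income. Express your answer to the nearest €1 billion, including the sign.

+€996 billion

MPC = 1 − MPS = 1 − 0.51 = 0.49.
Expenditure multiplier = 1/(1 − MPC) = 1/(1 − 0.49) = 1/0.51 ≈ 1.961.
ΔY = k × ΔG = (+€508 billion) / 0.51 ≈ +€996 billion.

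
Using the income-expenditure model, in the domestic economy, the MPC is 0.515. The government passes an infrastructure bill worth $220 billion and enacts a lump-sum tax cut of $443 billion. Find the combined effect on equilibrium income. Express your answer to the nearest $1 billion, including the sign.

+$924 billion

Expenditure multiplier = 1/(1 − MPC) = 1/(1 − 0.515) = 1/0.485 ≈ 2.062.
ΔG contributes k·ΔG = (+$220 billion) / 0.485 ≈ +$453.6 billion.
ΔT of −$443 billion changes first-round spending by −c·ΔT = +$228.145 billion, contributing k·(−c·ΔT) = (+$228.145 billion) / 0.485 ≈ +$470.4 billion.
Net ΔY = k(ΔG − c·ΔT) = (+$448.145 billion) / 0.485 ≈ +$924 billion.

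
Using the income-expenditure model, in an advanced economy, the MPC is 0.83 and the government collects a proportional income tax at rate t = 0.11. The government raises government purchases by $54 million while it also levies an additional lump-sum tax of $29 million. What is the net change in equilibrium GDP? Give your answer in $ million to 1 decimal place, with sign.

Expenditure multiplier = 1/(1 − c(1−t)) = 1/(1 − 0.83×0.89) = 1/0.2613 ≈ 3.827.
ΔG contributes k·ΔG = (+$54 million) / 0.2613 ≈ +$206.7 million.
ΔT of +$29 million changes first-round spending by −c·ΔT = −$24.07 million, contributing k·(−c·ΔT) = (−$24.07 million) / 0.2613 ≈ −$92.1 million.
Net ΔY = k(ΔG − c·ΔT) = (+$29.93 million) / 0.2613 ≈ +$114.5 million.

+$114.5 million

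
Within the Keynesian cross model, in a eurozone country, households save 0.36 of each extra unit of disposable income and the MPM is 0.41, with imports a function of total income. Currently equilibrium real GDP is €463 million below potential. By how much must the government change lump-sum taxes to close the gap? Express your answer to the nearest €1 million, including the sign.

−€557 million

MPC = 1 − MPS = 1 − 0.36 = 0.64.
Spending multiplier = 1/(1 − c + m) = 1/(1 − 0.64 + 0.41) = 1/0.77 ≈ 1.299.
Tax multiplier = −c·k = −0.64/0.77 ≈ −0.831. Need ΔY = +€463 million, so ΔT = ΔY/(−c·k) = −(+€463 million) × 0.77 / 0.64 ≈ −€557 million.
The government should cut lump-sum taxes by €557 million.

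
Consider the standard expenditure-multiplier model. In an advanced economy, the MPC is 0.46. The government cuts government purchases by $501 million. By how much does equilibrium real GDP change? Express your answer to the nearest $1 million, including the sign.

−$928 million

Expenditure multiplier = 1/(1 − MPC) = 1/(1 − 0.46) = 1/0.54 ≈ 1.852.
ΔY = k × ΔG = (−$501 million) / 0.54 ≈ −$928 million.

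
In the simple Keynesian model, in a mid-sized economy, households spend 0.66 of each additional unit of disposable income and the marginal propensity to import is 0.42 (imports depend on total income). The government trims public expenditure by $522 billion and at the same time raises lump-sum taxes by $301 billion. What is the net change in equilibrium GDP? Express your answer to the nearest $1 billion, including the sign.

−$948 billion

Expenditure multiplier = 1/(1 − c + m) = 1/(1 − 0.66 + 0.42) = 1/0.76 ≈ 1.316.
ΔG contributes k·ΔG = (−$522 billion) / 0.76 ≈ −$686.8 billion.
ΔT of +$301 billion changes first-round spending by −c·ΔT = −$198.66 billion, contributing k·(−c·ΔT) = (−$198.66 billion) / 0.76 ≈ −$261.4 billion.
Net ΔY = k(ΔG − c·ΔT) = (−$720.66 billion) / 0.76 ≈ −$948 billion.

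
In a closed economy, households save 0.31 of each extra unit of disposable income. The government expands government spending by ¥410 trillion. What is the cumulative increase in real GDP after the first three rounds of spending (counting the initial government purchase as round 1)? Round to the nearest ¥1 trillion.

MPC = 1 − MPS = 1 − 0.31 = 0.69.
Round 1 adds ΔG = ¥410 trillion; each later round is MPC = 0.69 times the previous.
After 3 rounds: 410 + 282.9 + 195.201 = ΔG·(1 − c^3)/(1 − c) = 410 × (1 − 0.328509)/0.31 ≈ ¥888 trillion.

¥888 trillion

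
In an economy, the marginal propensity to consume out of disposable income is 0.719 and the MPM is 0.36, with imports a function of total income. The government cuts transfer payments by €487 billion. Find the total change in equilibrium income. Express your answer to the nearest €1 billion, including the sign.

−€546 billion

The transfer change shifts disposable income by −€487 billion, so first-round consumption changes by c·ΔTR = 0.719 × (−€487 billion) = −€350.153 billion.
Expenditure multiplier = 1/(1 − c + m) = 1/(1 − 0.719 + 0.36) = 1/0.641 ≈ 1.56.
The transfer multiplier is c × k ≈ 1.122, so ΔY = k × (c·ΔTR) = (−€350.153 billion) / 0.641 ≈ −€546 billion.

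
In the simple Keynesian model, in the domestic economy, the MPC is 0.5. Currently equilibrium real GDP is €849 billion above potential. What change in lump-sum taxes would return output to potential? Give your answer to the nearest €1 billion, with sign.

Spending multiplier = 1/(1 − MPC) = 1/(1 − 0.5) = 1/0.5 = 2.
Tax multiplier = −c·k = −0.5/0.5 = −1. Need ΔY = −€849 billion, so ΔT = ΔY/(−c·k) = −(−€849 billion) × 0.5 / 0.5 = +€849 billion.
The government should raise lump-sum taxes by €849 billion.

+€849 billion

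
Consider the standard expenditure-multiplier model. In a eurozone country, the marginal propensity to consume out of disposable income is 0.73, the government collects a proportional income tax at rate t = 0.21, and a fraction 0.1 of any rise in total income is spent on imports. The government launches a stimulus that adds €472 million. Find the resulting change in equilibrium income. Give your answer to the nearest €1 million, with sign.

+€902 million

Government-spending multiplier = 1/(1 − c(1−t) + m) = 1/(1 − 0.73×0.79 + 0.1) = 1/0.5233 ≈ 1.911.
ΔY = k × ΔG = (+€472 million) / 0.5233 ≈ +€902 million.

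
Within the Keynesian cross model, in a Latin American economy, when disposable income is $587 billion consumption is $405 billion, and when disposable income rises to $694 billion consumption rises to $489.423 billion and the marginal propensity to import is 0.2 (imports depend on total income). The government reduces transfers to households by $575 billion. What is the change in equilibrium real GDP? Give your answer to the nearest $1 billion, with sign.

−$1,104 billion

MPC = ΔC/ΔYd = (489.423 − 405)/(694 − 587) = 84.423/107 = 0.789.
The transfer change shifts disposable income by −$575 billion, so first-round consumption changes by c·ΔTR = 0.789 × (−$575 billion) = −$453.675 billion.
Expenditure multiplier = 1/(1 − c + m) = 1/(1 − 0.789 + 0.2) = 1/0.411 ≈ 2.433.
The transfer multiplier is c × k ≈ 1.92, so ΔY = k × (c·ΔTR) = (−$453.675 billion) / 0.411 ≈ −$1,104 billion.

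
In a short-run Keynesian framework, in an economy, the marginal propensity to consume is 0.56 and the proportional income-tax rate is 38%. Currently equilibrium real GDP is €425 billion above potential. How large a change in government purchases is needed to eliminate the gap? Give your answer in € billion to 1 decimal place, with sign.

Spending multiplier = 1/(1 − c(1−t)) = 1/(1 − 0.56×0.62) = 1/0.6528 ≈ 1.532.
Need ΔY = −€425 billion, so ΔG = ΔY/k = (−€425 billion) × 0.6528 ≈ −€277.4 billion.
The government should cut government purchases by €277.4 billion.

−€277.4 billion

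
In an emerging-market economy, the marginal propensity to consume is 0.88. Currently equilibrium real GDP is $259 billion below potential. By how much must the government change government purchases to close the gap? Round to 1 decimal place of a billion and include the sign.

Spending multiplier = 1/(1 − MPC) = 1/(1 − 0.88) = 1/0.12 ≈ 8.333.
Need ΔY = +$259 billion, so ΔG = ΔY/k = (+$259 billion) × 0.12 ≈ +$31.1 billion.
The government should increase government purchases by $31.1 billion.

+$31.1 billion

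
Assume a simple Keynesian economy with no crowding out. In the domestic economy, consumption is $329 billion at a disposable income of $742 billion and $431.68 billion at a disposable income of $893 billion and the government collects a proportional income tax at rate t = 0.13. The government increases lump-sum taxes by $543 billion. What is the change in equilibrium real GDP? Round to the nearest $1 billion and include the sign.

−$904 billion

MPC = ΔC/ΔYd = (431.68 − 329)/(893 − 742) = 102.68/151 = 0.68.
A lump-sum tax change of +$543 billion shifts disposable income by −$543 billion; first-round consumption changes by −c × ΔT = −0.68 × (+$543 billion) = −$369.24 billion.
Expenditure multiplier = 1/(1 − c(1−t)) = 1/(1 − 0.68×0.87) = 1/0.4084 ≈ 2.449.
The tax multiplier is −c × k ≈ −1.665, so ΔY = k × (−c·ΔT) = (−$369.24 billion) / 0.4084 ≈ −$904 billion.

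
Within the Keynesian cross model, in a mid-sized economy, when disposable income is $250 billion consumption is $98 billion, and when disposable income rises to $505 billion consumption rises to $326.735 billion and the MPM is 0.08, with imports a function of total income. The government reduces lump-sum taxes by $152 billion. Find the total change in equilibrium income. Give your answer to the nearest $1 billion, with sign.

+$745 billion

MPC = ΔC/ΔYd = (326.735 − 98)/(505 − 250) = 228.735/255 = 0.897.
A lump-sum tax change of −$152 billion shifts disposable income by +$152 billion; first-round consumption changes by −c × ΔT = −0.897 × (−$152 billion) = +$136.344 billion.
Expenditure multiplier = 1/(1 − c + m) = 1/(1 − 0.897 + 0.08) = 1/0.183 ≈ 5.464.
The tax multiplier is −c × k ≈ −4.902, so ΔY = k × (−c·ΔT) = (+$136.344 billion) / 0.183 ≈ +$745 billion.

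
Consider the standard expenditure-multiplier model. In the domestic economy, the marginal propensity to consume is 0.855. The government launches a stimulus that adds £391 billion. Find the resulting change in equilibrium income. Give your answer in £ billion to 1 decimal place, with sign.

+£2,696.6 billion

Spending multiplier = 1/(1 − MPC) = 1/(1 − 0.855) = 1/0.145 ≈ 6.897.
ΔY = k × ΔG = (+£391 billion) / 0.145 ≈ +£2,696.6 billion.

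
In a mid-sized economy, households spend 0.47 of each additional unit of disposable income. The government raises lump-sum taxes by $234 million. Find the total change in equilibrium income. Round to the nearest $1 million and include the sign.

−$208 million

A lump-sum tax change of +$234 million shifts disposable income by −$234 million; first-round consumption changes by −c × ΔT = −0.47 × (+$234 million) = −$109.98 million.
Expenditure multiplier = 1/(1 − MPC) = 1/(1 − 0.47) = 1/0.53 ≈ 1.887.
The tax multiplier is −c × k ≈ −0.887, so ΔY = k × (−c·ΔT) = (−$109.98 million) / 0.53 ≈ −$208 million.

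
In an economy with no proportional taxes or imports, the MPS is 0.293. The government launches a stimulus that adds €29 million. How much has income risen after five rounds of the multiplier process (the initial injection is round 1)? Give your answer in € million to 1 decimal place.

€81.5 million

MPC = 1 − MPS = 1 − 0.293 = 0.707.
Round 1 adds ΔG = €29 million; each later round is MPC = 0.707 times the previous.
After 5 rounds: 29 + 20.503 + 14.495621 + 10.248404047 + 7.245621661229 = ΔG·(1 − c^5)/(1 − c) = 29 × (1 − 0.176643259120307)/0.293 ≈ €81.5 million.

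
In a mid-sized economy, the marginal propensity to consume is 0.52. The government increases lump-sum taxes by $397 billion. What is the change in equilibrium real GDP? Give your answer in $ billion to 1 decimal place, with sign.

−$430.1 billion

A lump-sum tax change of +$397 billion shifts disposable income by −$397 billion; first-round consumption changes by −c × ΔT = −0.52 × (+$397 billion) = −$206.44 billion.
Expenditure multiplier = 1/(1 − MPC) = 1/(1 − 0.52) = 1/0.48 ≈ 2.083.
The tax multiplier is −c × k ≈ −1.083, so ΔY = k × (−c·ΔT) = (−$206.44 billion) / 0.48 ≈ −$430.1 billion.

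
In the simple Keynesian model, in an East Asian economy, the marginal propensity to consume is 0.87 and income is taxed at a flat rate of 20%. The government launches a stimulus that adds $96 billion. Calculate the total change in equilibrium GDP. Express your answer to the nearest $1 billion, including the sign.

+$316 billion

Spending multiplier = 1/(1 − c(1−t)) = 1/(1 − 0.87×0.8) = 1/0.304 ≈ 3.289.
ΔY = k × ΔG = (+$96 billion) / 0.304 ≈ +$316 billion.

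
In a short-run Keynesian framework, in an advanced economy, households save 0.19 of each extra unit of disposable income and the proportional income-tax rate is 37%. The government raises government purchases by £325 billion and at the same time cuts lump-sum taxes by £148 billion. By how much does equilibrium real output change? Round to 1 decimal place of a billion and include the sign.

+£908.5 billion

MPC = 1 − MPS = 1 − 0.19 = 0.81.
Expenditure multiplier = 1/(1 − c(1−t)) = 1/(1 − 0.81×0.63) = 1/0.4897 ≈ 2.042.
ΔG contributes k·ΔG = (+£325 billion) / 0.4897 ≈ +£663.7 billion.
ΔT of −£148 billion changes first-round spending by −c·ΔT = +£119.88 billion, contributing k·(−c·ΔT) = (+£119.88 billion) / 0.4897 ≈ +£244.8 billion.
Net ΔY = k(ΔG − c·ΔT) = (+£444.88 billion) / 0.4897 ≈ +£908.5 billion.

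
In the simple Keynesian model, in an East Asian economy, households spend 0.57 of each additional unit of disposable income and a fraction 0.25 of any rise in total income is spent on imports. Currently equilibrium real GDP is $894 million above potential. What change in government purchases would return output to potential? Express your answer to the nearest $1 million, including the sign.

Spending multiplier = 1/(1 − c + m) = 1/(1 − 0.57 + 0.25) = 1/0.68 ≈ 1.471.
Need ΔY = −$894 million, so ΔG = ΔY/k = (−$894 million) × 0.68 ≈ −$608 million.
The government should cut government purchases by $608 million.

−$608 million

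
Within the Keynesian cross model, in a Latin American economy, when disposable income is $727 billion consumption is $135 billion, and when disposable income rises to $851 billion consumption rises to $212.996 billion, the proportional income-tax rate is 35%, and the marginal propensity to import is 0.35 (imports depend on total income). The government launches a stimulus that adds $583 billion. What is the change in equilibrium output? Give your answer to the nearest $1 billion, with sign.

MPC = ΔC/ΔYd = (212.996 − 135)/(851 − 727) = 77.996/124 = 0.629.
Spending multiplier = 1/(1 − c(1−t) + m) = 1/(1 − 0.629×0.65 + 0.35) = 1/0.94115 ≈ 1.063.
ΔY = k × ΔG = (+$583 billion) / 0.94115 ≈ +$619 billion.

+$619 billion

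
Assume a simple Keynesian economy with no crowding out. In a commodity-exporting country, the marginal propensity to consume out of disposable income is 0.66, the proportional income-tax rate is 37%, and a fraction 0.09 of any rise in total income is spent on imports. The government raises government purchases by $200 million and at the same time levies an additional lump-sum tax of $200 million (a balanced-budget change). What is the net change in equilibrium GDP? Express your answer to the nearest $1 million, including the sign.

Expenditure multiplier = 1/(1 − c(1−t) + m) = 1/(1 − 0.66×0.63 + 0.09) = 1/0.6742 ≈ 1.483.
ΔG contributes k·ΔG = (+$200 million) / 0.6742 ≈ +$296.6 million.
ΔT of +$200 million changes first-round spending by −c·ΔT = −$132 million, contributing k·(−c·ΔT) = (−$132 million) / 0.6742 ≈ −$195.8 million.
Net ΔY = k(ΔG − c·ΔT) = (+$68 million) / 0.6742 ≈ +$101 million.

+$101 million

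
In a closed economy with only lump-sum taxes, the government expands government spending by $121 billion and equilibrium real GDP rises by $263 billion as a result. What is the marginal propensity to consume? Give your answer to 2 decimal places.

0.54

Implied spending multiplier k = ΔY/ΔG = 263/121 ≈ 2.1736.
Since k = 1/(1 − MPC), MPC = 1 − 1/k = 1 − ΔG/ΔY = 1 − 121/263 ≈ 0.54.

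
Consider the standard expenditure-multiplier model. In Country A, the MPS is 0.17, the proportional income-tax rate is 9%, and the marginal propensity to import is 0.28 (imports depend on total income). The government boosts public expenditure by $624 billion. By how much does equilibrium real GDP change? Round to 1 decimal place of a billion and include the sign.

MPC = 1 − MPS = 1 − 0.17 = 0.83.
Spending multiplier = 1/(1 − c(1−t) + m) = 1/(1 − 0.83×0.91 + 0.28) = 1/0.5247 ≈ 1.906.
ΔY = k × ΔG = (+$624 billion) / 0.5247 ≈ +$1,189.3 billion.

+$1,189.3 billion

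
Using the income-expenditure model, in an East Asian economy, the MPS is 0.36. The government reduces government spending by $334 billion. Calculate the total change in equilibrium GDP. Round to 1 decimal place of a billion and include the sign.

MPC = 1 − MPS = 1 − 0.36 = 0.64.
Expenditure multiplier = 1/(1 − MPC) = 1/(1 − 0.64) = 1/0.36 ≈ 2.778.
ΔY = k × ΔG = (−$334 billion) / 0.36 ≈ −$927.8 billion.

−$927.8 billion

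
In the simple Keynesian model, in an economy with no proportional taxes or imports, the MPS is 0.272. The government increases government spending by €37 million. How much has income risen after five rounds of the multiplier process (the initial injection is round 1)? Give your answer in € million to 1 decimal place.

€108.2 million

MPC = 1 − MPS = 1 − 0.272 = 0.728.
Round 1 adds ΔG = €37 million; each later round is MPC = 0.728 times the previous.
After 5 rounds: 37 + 26.936 + 19.609408 + 14.275649024 + 10.392672489472 = ΔG·(1 − c^5)/(1 − c) = 37 × (1 − 0.204482853306368)/0.272 ≈ €108.2 million.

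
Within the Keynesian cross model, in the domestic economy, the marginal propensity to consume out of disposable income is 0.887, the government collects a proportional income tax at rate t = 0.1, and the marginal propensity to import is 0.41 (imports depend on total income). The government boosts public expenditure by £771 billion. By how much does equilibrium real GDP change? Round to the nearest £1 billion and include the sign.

+£1,260 billion

Spending multiplier = 1/(1 − c(1−t) + m) = 1/(1 − 0.887×0.9 + 0.41) = 1/0.6117 ≈ 1.635.
ΔY = k × ΔG = (+£771 billion) / 0.6117 ≈ +£1,260 billion.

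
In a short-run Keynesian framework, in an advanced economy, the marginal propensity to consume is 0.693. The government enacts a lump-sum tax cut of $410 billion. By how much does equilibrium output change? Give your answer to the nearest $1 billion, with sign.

A lump-sum tax change of −$410 billion shifts disposable income by +$410 billion; first-round consumption changes by −c × ΔT = −0.693 × (−$410 billion) = +$284.13 billion.
Expenditure multiplier = 1/(1 − MPC) = 1/(1 − 0.693) = 1/0.307 ≈ 3.257.
The tax multiplier is −c × k ≈ −2.257, so ΔY = k × (−c·ΔT) = (+$284.13 billion) / 0.307 ≈ +$926 billion.

+$926 billion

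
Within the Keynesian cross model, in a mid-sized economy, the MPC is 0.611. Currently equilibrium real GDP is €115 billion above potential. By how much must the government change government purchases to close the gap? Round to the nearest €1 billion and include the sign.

−€45 billion

Spending multiplier = 1/(1 − MPC) = 1/(1 − 0.611) = 1/0.389 ≈ 2.571.
Need ΔY = −€115 billion, so ΔG = ΔY/k = (−€115 billion) × 0.389 ≈ −€45 billion.
The government should cut government purchases by €45 billion.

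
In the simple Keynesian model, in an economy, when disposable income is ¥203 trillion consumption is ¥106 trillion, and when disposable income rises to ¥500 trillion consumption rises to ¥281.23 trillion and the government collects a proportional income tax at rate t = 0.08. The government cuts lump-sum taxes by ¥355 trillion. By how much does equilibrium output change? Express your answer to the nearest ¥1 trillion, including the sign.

MPC = ΔC/ΔYd = (281.23 − 106)/(500 − 203) = 175.23/297 = 0.59.
A lump-sum tax change of −¥355 trillion shifts disposable income by +¥355 trillion; first-round consumption changes by −c × ΔT = −0.59 × (−¥355 trillion) = +¥209.45 trillion.
Expenditure multiplier = 1/(1 − c(1−t)) = 1/(1 − 0.59×0.92) = 1/0.4572 ≈ 2.187.
The tax multiplier is −c × k ≈ −1.29, so ΔY = k × (−c·ΔT) = (+¥209.45 trillion) / 0.4572 ≈ +¥458 trillion.

+¥458 trillion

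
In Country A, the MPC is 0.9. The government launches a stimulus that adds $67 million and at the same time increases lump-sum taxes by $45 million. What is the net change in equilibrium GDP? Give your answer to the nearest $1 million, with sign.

Expenditure multiplier = 1/(1 − MPC) = 1/(1 − 0.9) = 1/0.1 = 10.
ΔG contributes k·ΔG = (+$67 million) / 0.1 = +$670 million.
ΔT of +$45 million changes first-round spending by −c·ΔT = −$40.5 million, contributing k·(−c·ΔT) = (−$40.5 million) / 0.1 = −$405 million.
Net ΔY = k(ΔG − c·ΔT) = (+$26.5 million) / 0.1 = +$265 million.

+$265 million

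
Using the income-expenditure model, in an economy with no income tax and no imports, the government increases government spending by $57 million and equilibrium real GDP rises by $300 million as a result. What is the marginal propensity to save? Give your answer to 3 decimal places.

0.190

Implied spending multiplier k = ΔY/ΔG = 300/57 ≈ 5.2632.
Since k = 1/(1 − MPC), MPC = 1 − 1/k = 1 − ΔG/ΔY = 1 − 57/300 = 0.810.
MPS = 1 − MPC = 0.190.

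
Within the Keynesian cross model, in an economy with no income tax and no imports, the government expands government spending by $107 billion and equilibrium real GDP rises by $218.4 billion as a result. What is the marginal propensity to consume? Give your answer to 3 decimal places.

Implied spending multiplier k = ΔY/ΔG = 218.4/107 ≈ 2.0411.
Since k = 1/(1 − MPC), MPC = 1 − 1/k = 1 − ΔG/ΔY = 1 − 107/218.4 ≈ 0.510.

0.510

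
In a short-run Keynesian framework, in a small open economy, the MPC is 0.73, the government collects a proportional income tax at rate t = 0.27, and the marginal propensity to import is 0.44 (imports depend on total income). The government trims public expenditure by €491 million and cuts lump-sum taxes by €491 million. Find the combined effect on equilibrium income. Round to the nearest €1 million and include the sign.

−€146 million

Expenditure multiplier = 1/(1 − c(1−t) + m) = 1/(1 − 0.73×0.73 + 0.44) = 1/0.9071 ≈ 1.102.
ΔG contributes k·ΔG = (−€491 million) / 0.9071 ≈ −€541.3 million.
ΔT of −€491 million changes first-round spending by −c·ΔT = +€358.43 million, contributing k·(−c·ΔT) = (+€358.43 million) / 0.9071 ≈ +€395.1 million.
Net ΔY = k(ΔG − c·ΔT) = (−€132.57 million) / 0.9071 ≈ −€146 million.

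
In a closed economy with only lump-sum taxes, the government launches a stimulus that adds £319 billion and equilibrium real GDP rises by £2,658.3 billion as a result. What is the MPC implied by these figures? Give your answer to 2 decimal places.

0.88

Implied spending multiplier k = ΔY/ΔG = 2,658.3/319 ≈ 8.3332.
Since k = 1/(1 − MPC), MPC = 1 − 1/k = 1 − ΔG/ΔY = 1 − 319/2,658.3 ≈ 0.88.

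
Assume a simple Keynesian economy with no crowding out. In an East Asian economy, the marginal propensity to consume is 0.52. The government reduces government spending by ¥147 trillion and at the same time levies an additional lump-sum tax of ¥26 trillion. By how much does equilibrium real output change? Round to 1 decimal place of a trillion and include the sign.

Expenditure multiplier = 1/(1 − MPC) = 1/(1 − 0.52) = 1/0.48 ≈ 2.083.
ΔG contributes k·ΔG = (−¥147 trillion) / 0.48 ≈ −¥306.3 trillion.
ΔT of +¥26 trillion changes first-round spending by −c·ΔT = −¥13.52 trillion, contributing k·(−c·ΔT) = (−¥13.52 trillion) / 0.48 ≈ −¥28.2 trillion.
Net ΔY = k(ΔG − c·ΔT) = (−¥160.52 trillion) / 0.48 ≈ −¥334.4 trillion.

−¥334.4 trillion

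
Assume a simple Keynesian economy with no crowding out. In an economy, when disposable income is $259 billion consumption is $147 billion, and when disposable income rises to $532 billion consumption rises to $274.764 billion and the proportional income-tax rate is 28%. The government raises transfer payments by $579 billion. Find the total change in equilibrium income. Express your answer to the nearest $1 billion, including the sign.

MPC = ΔC/ΔYd = (274.764 − 147)/(532 − 259) = 127.764/273 = 0.468.
The transfer change shifts disposable income by +$579 billion, so first-round consumption changes by c·ΔTR = 0.468 × (+$579 billion) = +$270.972 billion.
Expenditure multiplier = 1/(1 − c(1−t)) = 1/(1 − 0.468×0.72) = 1/0.66304 ≈ 1.508.
The transfer multiplier is c × k ≈ 0.706, so ΔY = k × (c·ΔTR) = (+$270.972 billion) / 0.66304 ≈ +$409 billion.

+$409 billion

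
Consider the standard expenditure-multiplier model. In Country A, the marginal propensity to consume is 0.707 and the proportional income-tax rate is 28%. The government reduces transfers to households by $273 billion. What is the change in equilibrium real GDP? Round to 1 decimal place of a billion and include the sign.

The transfer change shifts disposable income by −$273 billion, so first-round consumption changes by c·ΔTR = 0.707 × (−$273 billion) = −$193.011 billion.
Expenditure multiplier = 1/(1 − c(1−t)) = 1/(1 − 0.707×0.72) = 1/0.49096 ≈ 2.037.
The transfer multiplier is c × k ≈ 1.44, so ΔY = k × (c·ΔTR) = (−$193.011 billion) / 0.49096 ≈ −$393.1 billion.

−$393.1 billion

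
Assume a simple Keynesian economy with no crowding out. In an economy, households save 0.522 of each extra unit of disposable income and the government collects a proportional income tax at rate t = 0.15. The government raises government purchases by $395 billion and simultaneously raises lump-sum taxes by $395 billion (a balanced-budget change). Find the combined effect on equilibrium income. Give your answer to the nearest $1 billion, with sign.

+$347 billion

MPC = 1 − MPS = 1 − 0.522 = 0.478.
Expenditure multiplier = 1/(1 − c(1−t)) = 1/(1 − 0.478×0.85) = 1/0.5937 ≈ 1.684.
ΔG contributes k·ΔG = (+$395 billion) / 0.5937 ≈ +$665.3 billion.
ΔT of +$395 billion changes first-round spending by −c·ΔT = −$188.81 billion, contributing k·(−c·ΔT) = (−$188.81 billion) / 0.5937 ≈ −$318 billion.
Net ΔY = k(ΔG − c·ΔT) = (+$206.19 billion) / 0.5937 ≈ +$347 billion.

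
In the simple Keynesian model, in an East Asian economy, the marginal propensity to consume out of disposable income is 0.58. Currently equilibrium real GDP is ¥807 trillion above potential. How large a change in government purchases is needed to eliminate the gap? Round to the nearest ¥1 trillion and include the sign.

Spending multiplier = 1/(1 − MPC) = 1/(1 − 0.58) = 1/0.42 ≈ 2.381.
Need ΔY = −¥807 trillion, so ΔG = ΔY/k = (−¥807 trillion) × 0.42 ≈ −¥339 trillion.
The government should cut government purchases by ¥339 trillion.

−¥339 trillion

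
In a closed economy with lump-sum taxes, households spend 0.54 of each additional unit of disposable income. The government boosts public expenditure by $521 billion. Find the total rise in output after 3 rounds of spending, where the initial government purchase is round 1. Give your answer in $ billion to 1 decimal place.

Round 1 adds ΔG = $521 billion; each later round is MPC = 0.54 times the previous.
After 3 rounds: 521 + 281.34 + 151.9236 = ΔG·(1 − c^3)/(1 − c) = 521 × (1 − 0.157464)/0.46 ≈ $954.3 billion.

$954.3 billion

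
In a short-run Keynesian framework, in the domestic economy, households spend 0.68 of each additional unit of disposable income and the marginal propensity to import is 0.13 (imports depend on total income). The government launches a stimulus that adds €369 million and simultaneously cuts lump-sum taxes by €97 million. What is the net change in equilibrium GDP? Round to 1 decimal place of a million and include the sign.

Expenditure multiplier = 1/(1 − c + m) = 1/(1 − 0.68 + 0.13) = 1/0.45 ≈ 2.222.
ΔG contributes k·ΔG = (+€369 million) / 0.45 = +€820 million.
ΔT of −€97 million changes first-round spending by −c·ΔT = +€65.96 million, contributing k·(−c·ΔT) = (+€65.96 million) / 0.45 ≈ +€146.6 million.
Net ΔY = k(ΔG − c·ΔT) = (+€434.96 million) / 0.45 ≈ +€966.6 million.

+€966.6 million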